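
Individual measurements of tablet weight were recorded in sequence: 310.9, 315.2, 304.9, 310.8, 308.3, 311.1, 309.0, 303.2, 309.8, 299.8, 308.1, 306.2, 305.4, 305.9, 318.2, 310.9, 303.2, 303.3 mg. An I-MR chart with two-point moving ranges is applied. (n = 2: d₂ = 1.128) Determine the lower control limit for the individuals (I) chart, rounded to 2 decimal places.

294.06

X̄ = (310.9 + 315.2 + 304.9 + 310.8 + 308.3 + 311.1 + 309.0 + 303.2 + 309.8 + 299.8 + 308.1 + 306.2 + 305.4 + 305.9 + 318.2 + 310.9 + 303.2 + 303.3) / 18 = 308.0111
Moving ranges: 4.3, 10.3, 5.9, 2.5, 2.8, 2.1, 5.8, 6.6, 10.0, 8.3, 1.9, 0.8, 0.5, 12.3, 7.3, 7.7, 0.1; M̄R̄ = 89.2000 / 17 = 5.2471
LCL = X̄ − 3·M̄R̄/d₂ = 308.0111 − 3 × 5.2471 / 1.128 = 294.0562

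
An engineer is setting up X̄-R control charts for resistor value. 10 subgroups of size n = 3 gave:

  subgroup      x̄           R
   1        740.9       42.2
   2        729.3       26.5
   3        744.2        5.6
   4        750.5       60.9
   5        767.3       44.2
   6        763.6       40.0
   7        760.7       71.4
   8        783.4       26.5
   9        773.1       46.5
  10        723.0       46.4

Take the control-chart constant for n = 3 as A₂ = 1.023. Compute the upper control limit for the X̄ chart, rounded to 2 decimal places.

795.56

X̄̄ = (740.9 + 729.3 + 744.2 + 750.5 + 767.3 + 763.6 + 760.7 + 783.4 + 773.1 + 723.0) / 10 = 7536.0000 / 10 = 753.6000
R̄ = (42.2 + 26.5 + 5.6 + 60.9 + 44.2 + 40.0 + 71.4 + 26.5 + 46.5 + 46.4) / 10 = 410.2000 / 10 = 41.0200
UCL = X̄̄ + A₂·R̄ = 753.6000 + 1.023 × 41.0200 = 795.5635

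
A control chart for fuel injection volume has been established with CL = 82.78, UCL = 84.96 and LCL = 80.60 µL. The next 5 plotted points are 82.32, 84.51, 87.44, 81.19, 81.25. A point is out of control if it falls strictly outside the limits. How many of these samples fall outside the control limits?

Compare each point to [80.60, 84.96]: sample 3 = 87.44 > UCL.

1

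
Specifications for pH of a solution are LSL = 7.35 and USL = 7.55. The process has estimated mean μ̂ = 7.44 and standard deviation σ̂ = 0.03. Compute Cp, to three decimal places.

1.111

Cp = (USL − LSL) / (6σ̂) = (7.55 − 7.35) / (6 × 0.03) = 0.2000 / 0.1800 = 1.1111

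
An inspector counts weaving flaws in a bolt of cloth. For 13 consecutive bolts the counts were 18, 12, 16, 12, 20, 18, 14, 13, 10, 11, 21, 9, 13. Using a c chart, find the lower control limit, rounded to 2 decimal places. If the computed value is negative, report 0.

c̄ = (18 + 12 + 16 + 12 + 20 + 18 + 14 + 13 + 10 + 11 + 21 + 9 + 13) / 13 = 187 / 13 = 14.3846
LCL = c̄ − 3√c̄ = 14.3846 − 3 × 3.7927 = 3.0065

3.01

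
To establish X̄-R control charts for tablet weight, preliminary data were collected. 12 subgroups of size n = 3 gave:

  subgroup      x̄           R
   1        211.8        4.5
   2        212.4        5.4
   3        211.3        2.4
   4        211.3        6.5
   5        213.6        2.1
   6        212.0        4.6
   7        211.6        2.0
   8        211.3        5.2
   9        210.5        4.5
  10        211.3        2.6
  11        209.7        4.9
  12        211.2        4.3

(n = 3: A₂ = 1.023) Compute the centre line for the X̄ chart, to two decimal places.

211.50

X̄̄ = (211.8 + 212.4 + 211.3 + 211.3 + 213.6 + 212.0 + 211.6 + 211.3 + 210.5 + 211.3 + 209.7 + 211.2) / 12 = 2538.0000 / 12 = 211.5000
CL = X̄̄ = 211.5000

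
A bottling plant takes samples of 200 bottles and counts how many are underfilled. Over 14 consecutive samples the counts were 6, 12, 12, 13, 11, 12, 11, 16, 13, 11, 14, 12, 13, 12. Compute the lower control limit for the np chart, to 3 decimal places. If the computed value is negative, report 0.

p̄ = Σdᵢ / (k·n) = 168 / (14 × 200) = 0.06000
LCL = np̄ − 3·√(np̄(1−p̄)) = 12.0000 − 3 × 3.3586 = 1.9243

1.924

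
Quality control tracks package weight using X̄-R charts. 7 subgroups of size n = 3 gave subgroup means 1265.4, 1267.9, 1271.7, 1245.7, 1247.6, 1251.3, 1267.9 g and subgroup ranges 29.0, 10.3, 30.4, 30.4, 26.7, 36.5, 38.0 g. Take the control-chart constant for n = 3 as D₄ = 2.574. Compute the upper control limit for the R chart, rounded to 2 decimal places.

R̄ = (29.0 + 10.3 + 30.4 + 30.4 + 26.7 + 36.5 + 38.0) / 7 = 201.3000 / 7 = 28.7571
UCL_R = D₄·R̄ = 2.574 × 28.7571 = 74.0209

74.02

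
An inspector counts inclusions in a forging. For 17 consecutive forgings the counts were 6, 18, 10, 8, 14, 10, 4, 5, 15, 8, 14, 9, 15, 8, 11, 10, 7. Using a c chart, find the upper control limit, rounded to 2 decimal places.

c̄ = (6 + 18 + 10 + 8 + 14 + 10 + 4 + 5 + 15 + 8 + 14 + 9 + 15 + 8 + 11 + 10 + 7) / 17 = 172 / 17 = 10.1176
UCL = c̄ + 3√c̄ = 10.1176 + 3 × √10.1176 = 10.1176 + 3 × 3.1808 = 19.6601

19.66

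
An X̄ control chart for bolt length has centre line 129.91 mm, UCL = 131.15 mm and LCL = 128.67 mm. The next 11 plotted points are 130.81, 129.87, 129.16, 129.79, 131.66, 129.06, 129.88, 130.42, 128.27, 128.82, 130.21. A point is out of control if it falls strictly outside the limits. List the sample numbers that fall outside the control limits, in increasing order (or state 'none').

Compare each point to [128.67, 131.15]: sample 5 = 131.66 > UCL; sample 9 = 128.27 < LCL.

5, 9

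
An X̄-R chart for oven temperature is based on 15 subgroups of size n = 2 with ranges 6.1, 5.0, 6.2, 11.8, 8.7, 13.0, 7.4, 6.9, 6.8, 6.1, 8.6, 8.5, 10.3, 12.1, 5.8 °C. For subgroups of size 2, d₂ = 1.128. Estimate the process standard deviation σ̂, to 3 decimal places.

R̄ = (6.1 + 5.0 + 6.2 + 11.8 + 8.7 + 13.0 + 7.4 + 6.9 + 6.8 + 6.1 + 8.6 + 8.5 + 10.3 + 12.1 + 5.8) / 15 = 8.2200
σ̂ = R̄ / d₂ = 8.2200 / 1.128 = 7.2872

7.287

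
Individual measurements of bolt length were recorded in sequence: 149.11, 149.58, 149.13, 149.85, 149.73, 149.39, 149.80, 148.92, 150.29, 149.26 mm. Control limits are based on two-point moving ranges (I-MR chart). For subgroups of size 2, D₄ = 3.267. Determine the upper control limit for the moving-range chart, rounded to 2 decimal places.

Moving ranges: 0.47, 0.45, 0.72, 0.12, 0.34, 0.41, 0.88, 1.37, 1.03; M̄R̄ = 5.7900 / 9 = 0.6433
UCL_MR = D₄·M̄R̄ = 3.267 × 0.6433 = 2.1018

2.10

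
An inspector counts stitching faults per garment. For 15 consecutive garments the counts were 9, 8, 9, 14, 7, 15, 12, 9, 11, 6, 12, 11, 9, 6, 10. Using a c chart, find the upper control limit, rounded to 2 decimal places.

19.29

c̄ = (9 + 8 + 9 + 14 + 7 + 15 + 12 + 9 + 11 + 6 + 12 + 11 + 9 + 6 + 10) / 15 = 148 / 15 = 9.8667
UCL = c̄ + 3√c̄ = 9.8667 + 3 × √9.8667 = 9.8667 + 3 × 3.1411 = 19.2900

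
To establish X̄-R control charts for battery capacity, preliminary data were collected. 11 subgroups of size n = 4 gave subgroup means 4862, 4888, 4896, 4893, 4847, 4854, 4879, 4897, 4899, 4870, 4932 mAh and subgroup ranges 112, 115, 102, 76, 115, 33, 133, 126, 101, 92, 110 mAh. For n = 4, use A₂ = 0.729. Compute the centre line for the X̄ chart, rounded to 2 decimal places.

X̄̄ = (4862 + 4888 + 4896 + 4893 + 4847 + 4854 + 4879 + 4897 + 4899 + 4870 + 4932) / 11 = 53717.0000 / 11 = 4883.3636
CL = X̄̄ = 4883.3636

4883.36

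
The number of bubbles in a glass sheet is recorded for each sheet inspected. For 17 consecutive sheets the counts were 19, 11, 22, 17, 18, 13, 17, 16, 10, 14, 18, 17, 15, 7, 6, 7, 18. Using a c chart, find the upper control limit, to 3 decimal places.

c̄ = (19 + 11 + 22 + 17 + 18 + 13 + 17 + 16 + 10 + 14 + 18 + 17 + 15 + 7 + 6 + 7 + 18) / 17 = 245 / 17 = 14.4118
UCL = c̄ + 3√c̄ = 14.4118 + 3 × √14.4118 = 14.4118 + 3 × 3.7963 = 25.8006

25.801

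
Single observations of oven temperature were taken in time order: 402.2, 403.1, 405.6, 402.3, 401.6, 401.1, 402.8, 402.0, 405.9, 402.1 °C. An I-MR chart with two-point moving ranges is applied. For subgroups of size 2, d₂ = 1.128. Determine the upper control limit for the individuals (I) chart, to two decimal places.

X̄ = (402.2 + 403.1 + 405.6 + 402.3 + 401.6 + 401.1 + 402.8 + 402.0 + 405.9 + 402.1) / 10 = 402.8700
Moving ranges: 0.9, 2.5, 3.3, 0.7, 0.5, 1.7, 0.8, 3.9, 3.8; M̄R̄ = 18.1000 / 9 = 2.0111
UCL = X̄ + 3·M̄R̄/d₂ = 402.8700 + 3 × 2.0111 / 1.128 = 408.2187

408.22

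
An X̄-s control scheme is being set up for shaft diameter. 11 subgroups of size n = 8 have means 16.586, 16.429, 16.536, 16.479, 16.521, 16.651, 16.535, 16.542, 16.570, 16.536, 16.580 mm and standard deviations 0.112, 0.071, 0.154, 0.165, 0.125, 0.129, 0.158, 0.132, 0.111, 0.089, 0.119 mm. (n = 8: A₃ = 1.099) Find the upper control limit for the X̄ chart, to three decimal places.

16.679

X̄̄ = (16.586 + 16.429 + 16.536 + 16.479 + 16.521 + 16.651 + 16.535 + 16.542 + 16.570 + 16.536 + 16.580) / 11 = 16.5423
s̄ = (0.112 + 0.071 + 0.154 + 0.165 + 0.125 + 0.129 + 0.158 + 0.132 + 0.111 + 0.089 + 0.119) / 11 = 0.1241
UCL = X̄̄ + A₃·s̄ = 16.5423 + 1.099 × 0.1241 = 16.6786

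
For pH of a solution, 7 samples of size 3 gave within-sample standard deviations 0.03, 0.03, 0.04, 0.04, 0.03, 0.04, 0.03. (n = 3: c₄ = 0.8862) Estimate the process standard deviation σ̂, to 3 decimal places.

s̄ = (0.03 + 0.03 + 0.04 + 0.04 + 0.03 + 0.04 + 0.03) / 7 = 0.0343
σ̂ = s̄ / c₄ = 0.0343 / 0.8862 = 0.0387

0.039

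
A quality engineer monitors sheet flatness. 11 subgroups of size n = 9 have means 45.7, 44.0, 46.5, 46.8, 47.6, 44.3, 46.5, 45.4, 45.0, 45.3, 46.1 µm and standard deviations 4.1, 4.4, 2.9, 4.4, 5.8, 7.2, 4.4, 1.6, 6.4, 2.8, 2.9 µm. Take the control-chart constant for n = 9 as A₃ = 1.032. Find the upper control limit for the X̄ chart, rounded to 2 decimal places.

50.15

X̄̄ = (45.7 + 44.0 + 46.5 + 46.8 + 47.6 + 44.3 + 46.5 + 45.4 + 45.0 + 45.3 + 46.1) / 11 = 45.7455
s̄ = (4.1 + 4.4 + 2.9 + 4.4 + 5.8 + 7.2 + 4.4 + 1.6 + 6.4 + 2.8 + 2.9) / 11 = 4.2636
UCL = X̄̄ + A₃·s̄ = 45.7455 + 1.032 × 4.2636 = 50.1455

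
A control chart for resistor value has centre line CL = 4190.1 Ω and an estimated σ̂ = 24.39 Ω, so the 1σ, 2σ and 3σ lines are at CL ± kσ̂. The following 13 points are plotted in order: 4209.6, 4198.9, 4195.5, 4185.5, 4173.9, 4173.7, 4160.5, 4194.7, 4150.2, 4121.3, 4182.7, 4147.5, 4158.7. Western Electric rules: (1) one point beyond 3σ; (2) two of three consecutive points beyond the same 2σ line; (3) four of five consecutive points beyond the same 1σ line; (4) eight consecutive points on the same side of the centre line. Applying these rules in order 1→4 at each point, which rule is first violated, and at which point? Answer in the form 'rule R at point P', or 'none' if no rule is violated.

rule 3 at point 13

Zone of each point (C = within 1σ̂, B = 1σ̂–2σ̂, A = 2σ̂–3σ̂, * = beyond 3σ̂; sign = side of CL): 1:+C, 2:+C, 3:+C, 4:-C, 5:-C, 6:-C, 7:-B, 8:+C, 9:-B, 10:-A, 11:-C, 12:-B, 13:-B
Rule 3 (four of five consecutive points beyond the same 1σ limit) is satisfied at point 13.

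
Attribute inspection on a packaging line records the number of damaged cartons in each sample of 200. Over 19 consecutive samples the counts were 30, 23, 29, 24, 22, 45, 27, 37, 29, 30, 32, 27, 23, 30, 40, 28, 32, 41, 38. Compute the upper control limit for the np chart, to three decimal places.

46.228

p̄ = Σdᵢ / (k·n) = 587 / (19 × 200) = 0.15447
UCL = np̄ + 3·√(np̄(1−p̄)) = 30.8947 + 3 × √(30.8947×0.84553) = 30.8947 + 3 × 5.1110 = 46.2277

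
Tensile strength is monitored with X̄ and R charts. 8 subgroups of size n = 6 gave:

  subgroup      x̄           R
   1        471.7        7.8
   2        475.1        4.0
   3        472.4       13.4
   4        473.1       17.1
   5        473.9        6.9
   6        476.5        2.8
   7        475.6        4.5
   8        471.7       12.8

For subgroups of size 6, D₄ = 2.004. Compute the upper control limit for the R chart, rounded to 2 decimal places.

17.36

R̄ = (7.8 + 4.0 + 13.4 + 17.1 + 6.9 + 2.8 + 4.5 + 12.8) / 8 = 69.3000 / 8 = 8.6625
UCL_R = D₄·R̄ = 2.004 × 8.6625 = 17.3596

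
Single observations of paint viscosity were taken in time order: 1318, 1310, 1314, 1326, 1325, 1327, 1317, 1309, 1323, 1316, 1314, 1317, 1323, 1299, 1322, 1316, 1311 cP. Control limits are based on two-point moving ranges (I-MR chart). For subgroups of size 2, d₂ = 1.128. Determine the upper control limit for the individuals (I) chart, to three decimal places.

1339.323

X̄ = (1318 + 1310 + 1314 + 1326 + 1325 + 1327 + 1317 + 1309 + 1323 + 1316 + 1314 + 1317 + 1323 + 1299 + 1322 + 1316 + 1311) / 17 = 1316.8824
Moving ranges: 8, 4, 12, 1, 2, 10, 8, 14, 7, 2, 3, 6, 24, 23, 6, 5; M̄R̄ = 135.0000 / 16 = 8.4375
UCL = X̄ + 3·M̄R̄/d₂ = 1316.8824 + 3 × 8.4375 / 1.128 = 1339.3225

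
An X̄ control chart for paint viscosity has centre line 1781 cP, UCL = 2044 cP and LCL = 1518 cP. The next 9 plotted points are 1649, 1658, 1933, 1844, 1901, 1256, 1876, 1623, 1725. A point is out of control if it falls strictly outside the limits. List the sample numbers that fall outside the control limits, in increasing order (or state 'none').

6

Compare each point to [1518, 2044]: sample 6 = 1256 < LCL.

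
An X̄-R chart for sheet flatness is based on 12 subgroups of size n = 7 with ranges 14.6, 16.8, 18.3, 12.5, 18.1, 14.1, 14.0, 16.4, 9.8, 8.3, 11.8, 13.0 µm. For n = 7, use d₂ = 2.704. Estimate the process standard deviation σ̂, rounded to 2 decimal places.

R̄ = (14.6 + 16.8 + 18.3 + 12.5 + 18.1 + 14.1 + 14.0 + 16.4 + 9.8 + 8.3 + 11.8 + 13.0) / 12 = 13.9750
σ̂ = R̄ / d₂ = 13.9750 / 2.704 = 5.1683

5.17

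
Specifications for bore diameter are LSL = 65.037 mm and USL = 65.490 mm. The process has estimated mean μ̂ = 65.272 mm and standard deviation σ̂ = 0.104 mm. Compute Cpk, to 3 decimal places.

0.699

Cpu = (USL − μ̂) / (3σ̂) = (65.490 − 65.272) / (3 × 0.104) = 0.6987; Cpl = (μ̂ − LSL) / (3σ̂) = (65.272 − 65.037) / (3 × 0.104) = 0.7532; Cpk = min(Cpu, Cpl) = 0.6987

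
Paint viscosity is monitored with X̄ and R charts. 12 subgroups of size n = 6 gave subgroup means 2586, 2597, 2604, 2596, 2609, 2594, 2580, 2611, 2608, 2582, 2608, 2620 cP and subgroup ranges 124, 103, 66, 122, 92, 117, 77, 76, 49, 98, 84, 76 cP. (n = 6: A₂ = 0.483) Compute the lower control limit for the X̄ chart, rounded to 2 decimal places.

X̄̄ = (2586 + 2597 + 2604 + 2596 + 2609 + 2594 + 2580 + 2611 + 2608 + 2582 + 2608 + 2620) / 12 = 31195.0000 / 12 = 2599.5833
R̄ = (124 + 103 + 66 + 122 + 92 + 117 + 77 + 76 + 49 + 98 + 84 + 76) / 12 = 1084.0000 / 12 = 90.3333
LCL = X̄̄ − A₂·R̄ = 2599.5833 − 0.483 × 90.3333 = 2555.9523

2555.95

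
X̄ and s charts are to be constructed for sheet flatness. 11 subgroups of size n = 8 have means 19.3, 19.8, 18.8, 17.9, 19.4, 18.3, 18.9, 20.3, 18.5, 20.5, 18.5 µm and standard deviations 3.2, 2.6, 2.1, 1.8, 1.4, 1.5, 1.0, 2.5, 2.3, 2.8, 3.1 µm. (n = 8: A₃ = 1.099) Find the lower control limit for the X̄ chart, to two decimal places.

X̄̄ = (19.3 + 19.8 + 18.8 + 17.9 + 19.4 + 18.3 + 18.9 + 20.3 + 18.5 + 20.5 + 18.5) / 11 = 19.1091
s̄ = (3.2 + 2.6 + 2.1 + 1.8 + 1.4 + 1.5 + 1.0 + 2.5 + 2.3 + 2.8 + 3.1) / 11 = 2.2091
LCL = X̄̄ − A₃·s̄ = 19.1091 − 1.099 × 2.2091 = 16.6813

16.68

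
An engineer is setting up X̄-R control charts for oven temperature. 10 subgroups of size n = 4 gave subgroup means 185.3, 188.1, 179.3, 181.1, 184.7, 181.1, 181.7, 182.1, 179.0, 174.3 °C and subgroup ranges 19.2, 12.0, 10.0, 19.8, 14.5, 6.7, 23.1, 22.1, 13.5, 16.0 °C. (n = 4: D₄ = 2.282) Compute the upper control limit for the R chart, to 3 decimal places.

35.805

R̄ = (19.2 + 12.0 + 10.0 + 19.8 + 14.5 + 6.7 + 23.1 + 22.1 + 13.5 + 16.0) / 10 = 156.9000 / 10 = 15.6900
UCL_R = D₄·R̄ = 2.282 × 15.6900 = 35.8046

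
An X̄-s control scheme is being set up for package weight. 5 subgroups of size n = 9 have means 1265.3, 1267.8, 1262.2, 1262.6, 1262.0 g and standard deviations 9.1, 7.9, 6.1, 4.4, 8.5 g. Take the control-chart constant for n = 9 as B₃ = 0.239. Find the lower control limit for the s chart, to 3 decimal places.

1.721

s̄ = (9.1 + 7.9 + 6.1 + 4.4 + 8.5) / 5 = 7.2000
LCL_s = B₃·s̄ = 0.239 × 7.2000 = 1.7208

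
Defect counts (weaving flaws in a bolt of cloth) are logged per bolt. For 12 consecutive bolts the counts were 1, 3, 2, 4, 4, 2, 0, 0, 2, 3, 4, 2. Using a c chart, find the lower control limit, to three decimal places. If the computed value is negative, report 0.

0.000

c̄ = (1 + 3 + 2 + 4 + 4 + 2 + 0 + 0 + 2 + 3 + 4 + 2) / 12 = 27 / 12 = 2.2500
LCL = c̄ − 3√c̄ = 2.2500 − 3 × 1.5000 = -2.2500 → 0 (cannot be negative)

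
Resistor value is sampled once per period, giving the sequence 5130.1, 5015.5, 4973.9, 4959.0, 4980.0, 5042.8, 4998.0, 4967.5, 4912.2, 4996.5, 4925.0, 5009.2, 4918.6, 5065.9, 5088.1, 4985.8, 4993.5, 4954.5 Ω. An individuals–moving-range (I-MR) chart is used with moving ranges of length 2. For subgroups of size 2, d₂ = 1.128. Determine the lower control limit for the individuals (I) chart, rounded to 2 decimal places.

X̄ = (5130.1 + 5015.5 + 4973.9 + 4959.0 + 4980.0 + 5042.8 + 4998.0 + 4967.5 + 4912.2 + 4996.5 + 4925.0 + 5009.2 + 4918.6 + 5065.9 + 5088.1 + 4985.8 + 4993.5 + 4954.5) / 18 = 4995.3389
Moving ranges: 114.6, 41.6, 14.9, 21.0, 62.8, 44.8, 30.5, 55.3, 84.3, 71.5, 84.2, 90.6, 147.3, 22.2, 102.3, 7.7, 39.0; M̄R̄ = 1034.6000 / 17 = 60.8588
LCL = X̄ − 3·M̄R̄/d₂ = 4995.3389 − 3 × 60.8588 / 1.128 = 4833.4803

4833.48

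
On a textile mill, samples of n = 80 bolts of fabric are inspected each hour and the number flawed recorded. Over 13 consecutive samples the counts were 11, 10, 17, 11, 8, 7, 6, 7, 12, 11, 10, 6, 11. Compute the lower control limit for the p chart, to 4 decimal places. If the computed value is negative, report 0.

p̄ = Σdᵢ / (k·n) = 127 / (13 × 80) = 0.12212
LCL = p̄ − 3·√(p̄(1−p̄)/n) = 0.12212 − 3 × 0.03661 = 0.01230

0.0123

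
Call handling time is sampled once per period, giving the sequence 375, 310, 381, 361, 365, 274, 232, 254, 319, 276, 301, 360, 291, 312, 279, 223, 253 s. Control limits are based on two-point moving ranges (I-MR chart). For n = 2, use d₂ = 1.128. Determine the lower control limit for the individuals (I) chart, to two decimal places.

X̄ = (375 + 310 + 381 + 361 + 365 + 274 + 232 + 254 + 319 + 276 + 301 + 360 + 291 + 312 + 279 + 223 + 253) / 17 = 303.8824
Moving ranges: 65, 71, 20, 4, 91, 42, 22, 65, 43, 25, 59, 69, 21, 33, 56, 30; M̄R̄ = 716.0000 / 16 = 44.7500
LCL = X̄ − 3·M̄R̄/d₂ = 303.8824 − 3 × 44.7500 / 1.128 = 184.8664

184.87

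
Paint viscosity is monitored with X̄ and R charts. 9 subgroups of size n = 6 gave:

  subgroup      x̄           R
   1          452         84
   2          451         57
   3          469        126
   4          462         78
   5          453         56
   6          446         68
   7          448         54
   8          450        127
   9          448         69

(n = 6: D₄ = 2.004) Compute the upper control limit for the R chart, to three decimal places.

R̄ = (84 + 57 + 126 + 78 + 56 + 68 + 54 + 127 + 69) / 9 = 719.0000 / 9 = 79.8889
UCL_R = D₄·R̄ = 2.004 × 79.8889 = 160.0973

160.097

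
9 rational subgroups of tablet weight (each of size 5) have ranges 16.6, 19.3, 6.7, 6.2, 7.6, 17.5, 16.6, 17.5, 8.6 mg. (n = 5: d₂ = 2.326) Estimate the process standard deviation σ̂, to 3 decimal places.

5.570

R̄ = (16.6 + 19.3 + 6.7 + 6.2 + 7.6 + 17.5 + 16.6 + 17.5 + 8.6) / 9 = 12.9556
σ̂ = R̄ / d₂ = 12.9556 / 2.326 = 5.5699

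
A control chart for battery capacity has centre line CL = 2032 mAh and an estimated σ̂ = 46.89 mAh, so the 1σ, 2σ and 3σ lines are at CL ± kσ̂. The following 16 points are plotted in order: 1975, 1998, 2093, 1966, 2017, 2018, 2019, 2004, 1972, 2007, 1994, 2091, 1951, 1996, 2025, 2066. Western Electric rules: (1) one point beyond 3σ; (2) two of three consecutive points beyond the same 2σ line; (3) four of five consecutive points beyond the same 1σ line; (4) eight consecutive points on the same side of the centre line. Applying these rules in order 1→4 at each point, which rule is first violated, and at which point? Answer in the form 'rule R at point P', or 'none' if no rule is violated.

Zone of each point (C = within 1σ̂, B = 1σ̂–2σ̂, A = 2σ̂–3σ̂, * = beyond 3σ̂; sign = side of CL): 1:-B, 2:-C, 3:+B, 4:-B, 5:-C, 6:-C, 7:-C, 8:-C, 9:-B, 10:-C, 11:-C, 12:+B, 13:-B, 14:-C, 15:-C, 16:+C
Rule 4 (eight consecutive points on the same side of the centre line) is satisfied at point 11.

rule 4 at point 11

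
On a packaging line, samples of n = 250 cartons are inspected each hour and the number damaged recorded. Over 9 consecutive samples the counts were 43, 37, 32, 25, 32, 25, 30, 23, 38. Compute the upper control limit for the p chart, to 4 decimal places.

0.1898

p̄ = Σdᵢ / (k·n) = 285 / (9 × 250) = 0.12667
UCL = p̄ + 3·√(p̄(1−p̄)/n) = 0.12667 + 3 × √(0.12667×0.87333/250) = 0.12667 + 3 × 0.02104 = 0.18977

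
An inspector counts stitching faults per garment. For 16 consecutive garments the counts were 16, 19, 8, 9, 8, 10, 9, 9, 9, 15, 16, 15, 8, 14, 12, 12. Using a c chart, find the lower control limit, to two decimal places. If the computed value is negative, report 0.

1.50

c̄ = (16 + 19 + 8 + 9 + 8 + 10 + 9 + 9 + 9 + 15 + 16 + 15 + 8 + 14 + 12 + 12) / 16 = 189 / 16 = 11.8125
LCL = c̄ − 3√c̄ = 11.8125 − 3 × 3.4369 = 1.5017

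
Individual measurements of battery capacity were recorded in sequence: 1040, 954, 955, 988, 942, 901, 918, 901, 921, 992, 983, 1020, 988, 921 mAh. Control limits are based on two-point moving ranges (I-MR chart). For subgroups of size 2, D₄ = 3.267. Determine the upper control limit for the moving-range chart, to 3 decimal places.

Moving ranges: 86, 1, 33, 46, 41, 17, 17, 20, 71, 9, 37, 32, 67; M̄R̄ = 477.0000 / 13 = 36.6923
UCL_MR = D₄·M̄R̄ = 3.267 × 36.6923 = 119.8738

119.874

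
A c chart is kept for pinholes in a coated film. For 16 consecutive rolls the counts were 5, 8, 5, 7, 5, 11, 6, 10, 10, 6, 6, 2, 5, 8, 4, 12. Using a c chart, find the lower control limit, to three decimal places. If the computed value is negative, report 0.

0.000

c̄ = (5 + 8 + 5 + 7 + 5 + 11 + 6 + 10 + 10 + 6 + 6 + 2 + 5 + 8 + 4 + 12) / 16 = 110 / 16 = 6.8750
LCL = c̄ − 3√c̄ = 6.8750 − 3 × 2.6220 = -0.9911 → 0 (cannot be negative)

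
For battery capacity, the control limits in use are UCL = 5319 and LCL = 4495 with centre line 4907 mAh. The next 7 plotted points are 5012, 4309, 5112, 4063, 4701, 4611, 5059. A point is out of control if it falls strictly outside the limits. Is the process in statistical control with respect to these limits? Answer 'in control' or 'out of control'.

out of control

Compare each point to [4495, 5319]: sample 2 = 4309 < LCL; sample 4 = 4063 < LCL.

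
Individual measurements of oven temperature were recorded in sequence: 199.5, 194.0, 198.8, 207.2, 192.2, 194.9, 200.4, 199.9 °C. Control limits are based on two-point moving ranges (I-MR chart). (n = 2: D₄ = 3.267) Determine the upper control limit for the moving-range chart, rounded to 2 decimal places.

19.79

Moving ranges: 5.5, 4.8, 8.4, 15.0, 2.7, 5.5, 0.5; M̄R̄ = 42.4000 / 7 = 6.0571
UCL_MR = D₄·M̄R̄ = 3.267 × 6.0571 = 19.7887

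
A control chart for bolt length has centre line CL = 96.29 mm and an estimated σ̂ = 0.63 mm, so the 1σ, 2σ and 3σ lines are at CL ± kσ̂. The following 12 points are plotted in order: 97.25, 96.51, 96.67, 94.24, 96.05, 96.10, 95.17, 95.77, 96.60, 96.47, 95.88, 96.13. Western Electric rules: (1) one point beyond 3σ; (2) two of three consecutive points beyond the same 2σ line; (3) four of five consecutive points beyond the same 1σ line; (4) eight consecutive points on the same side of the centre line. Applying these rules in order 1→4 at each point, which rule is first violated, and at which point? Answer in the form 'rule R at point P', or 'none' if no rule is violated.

Zone of each point (C = within 1σ̂, B = 1σ̂–2σ̂, A = 2σ̂–3σ̂, * = beyond 3σ̂; sign = side of CL): 1:+B, 2:+C, 3:+C, 4:-*, 5:-C, 6:-C, 7:-B, 8:-C, 9:+C, 10:+C, 11:-C, 12:-C
Rule 1 (one point beyond the 3σ limits) is satisfied at point 4.

rule 1 at point 4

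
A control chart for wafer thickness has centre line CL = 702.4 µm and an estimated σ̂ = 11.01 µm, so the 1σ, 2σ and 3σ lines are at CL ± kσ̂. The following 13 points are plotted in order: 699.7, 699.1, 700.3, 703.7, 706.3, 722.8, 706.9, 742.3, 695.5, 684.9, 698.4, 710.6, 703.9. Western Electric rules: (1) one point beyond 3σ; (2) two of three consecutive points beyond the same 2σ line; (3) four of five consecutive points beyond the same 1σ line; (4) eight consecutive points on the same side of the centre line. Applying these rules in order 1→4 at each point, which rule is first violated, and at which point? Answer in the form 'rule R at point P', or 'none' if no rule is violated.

Zone of each point (C = within 1σ̂, B = 1σ̂–2σ̂, A = 2σ̂–3σ̂, * = beyond 3σ̂; sign = side of CL): 1:-C, 2:-C, 3:-C, 4:+C, 5:+C, 6:+B, 7:+C, 8:+*, 9:-C, 10:-B, 11:-C, 12:+C, 13:+C
Rule 1 (one point beyond the 3σ limits) is satisfied at point 8.

rule 1 at point 8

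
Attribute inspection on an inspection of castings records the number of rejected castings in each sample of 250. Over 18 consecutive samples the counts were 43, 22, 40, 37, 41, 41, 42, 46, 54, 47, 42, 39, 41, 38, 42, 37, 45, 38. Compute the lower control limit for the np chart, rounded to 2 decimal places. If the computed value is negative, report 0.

p̄ = Σdᵢ / (k·n) = 735 / (18 × 250) = 0.16333
LCL = np̄ − 3·√(np̄(1−p̄)) = 40.8333 − 3 × 5.8450 = 23.2984

23.30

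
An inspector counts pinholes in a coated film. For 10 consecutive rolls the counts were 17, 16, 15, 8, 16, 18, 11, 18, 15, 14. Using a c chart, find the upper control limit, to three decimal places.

c̄ = (17 + 16 + 15 + 8 + 16 + 18 + 11 + 18 + 15 + 14) / 10 = 148 / 10 = 14.8000
UCL = c̄ + 3√c̄ = 14.8000 + 3 × √14.8000 = 14.8000 + 3 × 3.8471 = 26.3412

26.341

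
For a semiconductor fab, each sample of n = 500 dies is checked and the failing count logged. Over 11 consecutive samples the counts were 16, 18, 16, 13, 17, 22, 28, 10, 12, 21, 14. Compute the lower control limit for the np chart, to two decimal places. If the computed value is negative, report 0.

4.84

p̄ = Σdᵢ / (k·n) = 187 / (11 × 500) = 0.03400
LCL = np̄ − 3·√(np̄(1−p̄)) = 17.0000 − 3 × 4.0524 = 4.8428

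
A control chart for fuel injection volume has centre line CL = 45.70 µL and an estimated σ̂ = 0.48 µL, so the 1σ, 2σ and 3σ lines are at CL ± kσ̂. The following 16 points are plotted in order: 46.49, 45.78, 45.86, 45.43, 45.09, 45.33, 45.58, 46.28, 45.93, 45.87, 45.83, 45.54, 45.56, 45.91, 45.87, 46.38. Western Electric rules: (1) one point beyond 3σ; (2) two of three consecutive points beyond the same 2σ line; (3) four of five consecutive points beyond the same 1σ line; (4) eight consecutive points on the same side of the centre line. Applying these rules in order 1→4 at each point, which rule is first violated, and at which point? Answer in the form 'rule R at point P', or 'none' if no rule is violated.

none

Zone of each point (C = within 1σ̂, B = 1σ̂–2σ̂, A = 2σ̂–3σ̂, * = beyond 3σ̂; sign = side of CL): 1:+B, 2:+C, 3:+C, 4:-C, 5:-B, 6:-C, 7:-C, 8:+B, 9:+C, 10:+C, 11:+C, 12:-C, 13:-C, 14:+C, 15:+C, 16:+B
No rule fires across all 16 points.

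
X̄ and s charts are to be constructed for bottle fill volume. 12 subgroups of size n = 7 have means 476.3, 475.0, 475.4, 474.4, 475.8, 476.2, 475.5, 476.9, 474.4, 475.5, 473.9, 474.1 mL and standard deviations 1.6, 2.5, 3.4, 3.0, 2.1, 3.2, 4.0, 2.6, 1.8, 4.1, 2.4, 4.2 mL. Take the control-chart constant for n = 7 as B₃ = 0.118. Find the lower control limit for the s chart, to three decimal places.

0.343

s̄ = (1.6 + 2.5 + 3.4 + 3.0 + 2.1 + 3.2 + 4.0 + 2.6 + 1.8 + 4.1 + 2.4 + 4.2) / 12 = 2.9083
LCL_s = B₃·s̄ = 0.118 × 2.9083 = 0.3432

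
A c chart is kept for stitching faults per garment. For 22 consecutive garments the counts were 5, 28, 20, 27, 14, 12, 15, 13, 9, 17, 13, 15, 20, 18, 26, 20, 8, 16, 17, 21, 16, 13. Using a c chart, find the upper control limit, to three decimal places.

28.686

c̄ = (5 + 28 + 20 + 27 + 14 + 12 + 15 + 13 + 9 + 17 + 13 + 15 + 20 + 18 + 26 + 20 + 8 + 16 + 17 + 21 + 16 + 13) / 22 = 363 / 22 = 16.5000
UCL = c̄ + 3√c̄ = 16.5000 + 3 × √16.5000 = 16.5000 + 3 × 4.0620 = 28.6861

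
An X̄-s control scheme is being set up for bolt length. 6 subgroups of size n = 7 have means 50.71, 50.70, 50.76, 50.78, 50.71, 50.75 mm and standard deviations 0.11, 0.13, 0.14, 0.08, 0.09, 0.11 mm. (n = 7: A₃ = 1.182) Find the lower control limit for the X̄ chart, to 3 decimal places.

50.605

X̄̄ = (50.71 + 50.70 + 50.76 + 50.78 + 50.71 + 50.75) / 6 = 50.7350
s̄ = (0.11 + 0.13 + 0.14 + 0.08 + 0.09 + 0.11) / 6 = 0.1100
LCL = X̄̄ − A₃·s̄ = 50.7350 − 1.182 × 0.1100 = 50.6050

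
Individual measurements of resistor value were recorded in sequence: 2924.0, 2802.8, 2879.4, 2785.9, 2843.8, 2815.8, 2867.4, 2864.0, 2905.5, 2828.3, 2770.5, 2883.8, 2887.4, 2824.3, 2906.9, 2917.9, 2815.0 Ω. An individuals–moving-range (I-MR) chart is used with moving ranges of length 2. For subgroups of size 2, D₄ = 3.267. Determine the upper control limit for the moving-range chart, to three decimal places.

201.166

Moving ranges: 121.2, 76.6, 93.5, 57.9, 28.0, 51.6, 3.4, 41.5, 77.2, 57.8, 113.3, 3.6, 63.1, 82.6, 11.0, 102.9; M̄R̄ = 985.2000 / 16 = 61.5750
UCL_MR = D₄·M̄R̄ = 3.267 × 61.5750 = 201.1655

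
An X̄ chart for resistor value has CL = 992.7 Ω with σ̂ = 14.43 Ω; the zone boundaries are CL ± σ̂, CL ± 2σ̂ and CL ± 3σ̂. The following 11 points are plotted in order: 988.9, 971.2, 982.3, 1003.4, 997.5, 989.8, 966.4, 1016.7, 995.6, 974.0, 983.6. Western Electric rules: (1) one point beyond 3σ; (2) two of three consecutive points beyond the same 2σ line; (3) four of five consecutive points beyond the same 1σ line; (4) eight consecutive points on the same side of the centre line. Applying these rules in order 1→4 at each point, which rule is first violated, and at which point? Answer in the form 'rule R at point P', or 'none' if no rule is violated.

none

Zone of each point (C = within 1σ̂, B = 1σ̂–2σ̂, A = 2σ̂–3σ̂, * = beyond 3σ̂; sign = side of CL): 1:-C, 2:-B, 3:-C, 4:+C, 5:+C, 6:-C, 7:-B, 8:+B, 9:+C, 10:-B, 11:-C
No rule fires across all 11 points.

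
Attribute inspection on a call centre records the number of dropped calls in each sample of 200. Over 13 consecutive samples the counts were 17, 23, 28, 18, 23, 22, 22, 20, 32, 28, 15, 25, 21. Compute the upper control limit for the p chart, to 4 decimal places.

p̄ = Σdᵢ / (k·n) = 294 / (13 × 200) = 0.11308
UCL = p̄ + 3·√(p̄(1−p̄)/n) = 0.11308 + 3 × √(0.11308×0.88692/200) = 0.11308 + 3 × 0.02239 = 0.18026

0.1803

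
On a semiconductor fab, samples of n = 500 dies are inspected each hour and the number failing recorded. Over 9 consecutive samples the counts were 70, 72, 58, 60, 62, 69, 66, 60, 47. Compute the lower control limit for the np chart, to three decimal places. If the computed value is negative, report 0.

40.456

p̄ = Σdᵢ / (k·n) = 564 / (9 × 500) = 0.12533
LCL = np̄ − 3·√(np̄(1−p̄)) = 62.6667 − 3 × 7.4035 = 40.4560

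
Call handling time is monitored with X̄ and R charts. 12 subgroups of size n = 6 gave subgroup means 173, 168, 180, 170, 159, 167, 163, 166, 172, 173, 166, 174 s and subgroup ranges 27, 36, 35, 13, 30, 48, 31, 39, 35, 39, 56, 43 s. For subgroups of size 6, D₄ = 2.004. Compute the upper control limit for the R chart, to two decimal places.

72.14

R̄ = (27 + 36 + 35 + 13 + 30 + 48 + 31 + 39 + 35 + 39 + 56 + 43) / 12 = 432.0000 / 12 = 36.0000
UCL_R = D₄·R̄ = 2.004 × 36.0000 = 72.1440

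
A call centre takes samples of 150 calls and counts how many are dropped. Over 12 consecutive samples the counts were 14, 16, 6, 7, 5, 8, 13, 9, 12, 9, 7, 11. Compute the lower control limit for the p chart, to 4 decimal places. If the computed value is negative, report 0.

p̄ = Σdᵢ / (k·n) = 117 / (12 × 150) = 0.06500
LCL = p̄ − 3·√(p̄(1−p̄)/n) = 0.06500 − 3 × 0.02013 = 0.00461

0.0046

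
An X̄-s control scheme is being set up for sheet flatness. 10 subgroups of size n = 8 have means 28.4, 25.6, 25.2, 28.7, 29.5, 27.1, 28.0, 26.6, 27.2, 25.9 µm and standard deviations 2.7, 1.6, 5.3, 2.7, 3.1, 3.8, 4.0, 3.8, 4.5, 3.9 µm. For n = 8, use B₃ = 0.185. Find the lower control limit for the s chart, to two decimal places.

s̄ = (2.7 + 1.6 + 5.3 + 2.7 + 3.1 + 3.8 + 4.0 + 3.8 + 4.5 + 3.9) / 10 = 3.5400
LCL_s = B₃·s̄ = 0.185 × 3.5400 = 0.6549

0.65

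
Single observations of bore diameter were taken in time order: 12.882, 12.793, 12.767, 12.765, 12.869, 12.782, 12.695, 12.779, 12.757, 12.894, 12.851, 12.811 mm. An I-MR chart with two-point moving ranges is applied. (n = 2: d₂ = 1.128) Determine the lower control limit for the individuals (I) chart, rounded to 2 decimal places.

12.63

X̄ = (12.882 + 12.793 + 12.767 + 12.765 + 12.869 + 12.782 + 12.695 + 12.779 + 12.757 + 12.894 + 12.851 + 12.811) / 12 = 12.8038
Moving ranges: 0.089, 0.026, 0.002, 0.104, 0.087, 0.087, 0.084, 0.022, 0.137, 0.043, 0.040; M̄R̄ = 0.7210 / 11 = 0.0655
LCL = X̄ − 3·M̄R̄/d₂ = 12.8038 − 3 × 0.0655 / 1.128 = 12.6294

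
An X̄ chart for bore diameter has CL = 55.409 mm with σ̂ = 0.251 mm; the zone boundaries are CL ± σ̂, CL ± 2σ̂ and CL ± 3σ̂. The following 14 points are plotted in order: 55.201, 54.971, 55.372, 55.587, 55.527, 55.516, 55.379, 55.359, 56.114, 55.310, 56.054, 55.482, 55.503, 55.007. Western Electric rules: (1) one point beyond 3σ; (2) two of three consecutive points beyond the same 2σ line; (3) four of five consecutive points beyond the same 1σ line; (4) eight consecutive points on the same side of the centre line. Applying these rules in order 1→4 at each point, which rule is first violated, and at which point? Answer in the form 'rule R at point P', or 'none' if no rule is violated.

Zone of each point (C = within 1σ̂, B = 1σ̂–2σ̂, A = 2σ̂–3σ̂, * = beyond 3σ̂; sign = side of CL): 1:-C, 2:-B, 3:-C, 4:+C, 5:+C, 6:+C, 7:-C, 8:-C, 9:+A, 10:-C, 11:+A, 12:+C, 13:+C, 14:-B
Rule 2 (two of three consecutive points beyond the same 2σ limit) is satisfied at point 11.

rule 2 at point 11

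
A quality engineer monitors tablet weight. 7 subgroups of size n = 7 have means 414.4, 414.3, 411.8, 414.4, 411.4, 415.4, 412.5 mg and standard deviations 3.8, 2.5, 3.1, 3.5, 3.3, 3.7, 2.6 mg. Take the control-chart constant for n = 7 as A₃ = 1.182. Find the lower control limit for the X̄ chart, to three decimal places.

409.658

X̄̄ = (414.4 + 414.3 + 411.8 + 414.4 + 411.4 + 415.4 + 412.5) / 7 = 413.4571
s̄ = (3.8 + 2.5 + 3.1 + 3.5 + 3.3 + 3.7 + 2.6) / 7 = 3.2143
LCL = X̄̄ − A₃·s̄ = 413.4571 − 1.182 × 3.2143 = 409.6579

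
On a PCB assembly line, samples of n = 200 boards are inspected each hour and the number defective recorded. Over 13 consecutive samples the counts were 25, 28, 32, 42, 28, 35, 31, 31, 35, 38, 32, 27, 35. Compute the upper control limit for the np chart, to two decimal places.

p̄ = Σdᵢ / (k·n) = 419 / (13 × 200) = 0.16115
UCL = np̄ + 3·√(np̄(1−p̄)) = 32.2308 + 3 × √(32.2308×0.83885) = 32.2308 + 3 × 5.1997 = 47.8298

47.83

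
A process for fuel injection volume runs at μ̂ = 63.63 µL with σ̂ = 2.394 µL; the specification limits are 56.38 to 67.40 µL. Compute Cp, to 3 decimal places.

Cp = (USL − LSL) / (6σ̂) = (67.40 − 56.38) / (6 × 2.394) = 11.0200 / 14.3640 = 0.7672

0.767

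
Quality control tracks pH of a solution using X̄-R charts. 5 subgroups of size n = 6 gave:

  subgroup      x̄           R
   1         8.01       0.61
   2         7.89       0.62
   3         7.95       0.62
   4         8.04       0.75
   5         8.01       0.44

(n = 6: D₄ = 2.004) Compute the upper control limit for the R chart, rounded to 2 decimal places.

R̄ = (0.61 + 0.62 + 0.62 + 0.75 + 0.44) / 5 = 3.0400 / 5 = 0.6080
UCL_R = D₄·R̄ = 2.004 × 0.6080 = 1.2184

1.22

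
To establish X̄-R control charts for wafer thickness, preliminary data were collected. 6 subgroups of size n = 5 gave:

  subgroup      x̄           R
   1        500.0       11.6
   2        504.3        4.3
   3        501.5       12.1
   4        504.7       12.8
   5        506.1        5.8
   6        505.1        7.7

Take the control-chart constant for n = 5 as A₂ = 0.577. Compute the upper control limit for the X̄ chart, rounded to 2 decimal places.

508.84

X̄̄ = (500.0 + 504.3 + 501.5 + 504.7 + 506.1 + 505.1) / 6 = 3021.7000 / 6 = 503.6167
R̄ = (11.6 + 4.3 + 12.1 + 12.8 + 5.8 + 7.7) / 6 = 54.3000 / 6 = 9.0500
UCL = X̄̄ + A₂·R̄ = 503.6167 + 0.577 × 9.0500 = 508.8385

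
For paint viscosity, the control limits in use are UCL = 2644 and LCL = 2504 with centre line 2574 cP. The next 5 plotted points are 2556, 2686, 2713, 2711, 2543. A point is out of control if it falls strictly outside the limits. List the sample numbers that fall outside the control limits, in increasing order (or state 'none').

Compare each point to [2504, 2644]: sample 2 = 2686 > UCL; sample 3 = 2713 > UCL; sample 4 = 2711 > UCL.

2, 3, 4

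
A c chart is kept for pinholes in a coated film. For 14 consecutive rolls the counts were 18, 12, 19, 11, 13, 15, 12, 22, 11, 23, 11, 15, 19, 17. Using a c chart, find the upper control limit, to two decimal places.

c̄ = (18 + 12 + 19 + 11 + 13 + 15 + 12 + 22 + 11 + 23 + 11 + 15 + 19 + 17) / 14 = 218 / 14 = 15.5714
UCL = c̄ + 3√c̄ = 15.5714 + 3 × √15.5714 = 15.5714 + 3 × 3.9461 = 27.4096

27.41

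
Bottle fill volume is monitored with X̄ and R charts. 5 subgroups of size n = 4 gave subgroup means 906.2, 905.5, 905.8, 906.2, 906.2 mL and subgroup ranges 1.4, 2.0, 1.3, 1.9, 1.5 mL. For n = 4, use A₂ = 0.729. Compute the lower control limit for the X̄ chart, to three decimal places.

X̄̄ = (906.2 + 905.5 + 905.8 + 906.2 + 906.2) / 5 = 4529.9000 / 5 = 905.9800
R̄ = (1.4 + 2.0 + 1.3 + 1.9 + 1.5) / 5 = 8.1000 / 5 = 1.6200
LCL = X̄̄ − A₂·R̄ = 905.9800 − 0.729 × 1.6200 = 904.7990

904.799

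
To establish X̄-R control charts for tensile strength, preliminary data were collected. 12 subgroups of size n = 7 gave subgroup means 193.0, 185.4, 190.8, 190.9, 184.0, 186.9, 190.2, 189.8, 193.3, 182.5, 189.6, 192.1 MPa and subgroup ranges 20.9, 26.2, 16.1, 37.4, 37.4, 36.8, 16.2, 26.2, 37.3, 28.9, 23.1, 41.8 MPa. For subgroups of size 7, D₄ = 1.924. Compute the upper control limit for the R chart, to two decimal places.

R̄ = (20.9 + 26.2 + 16.1 + 37.4 + 37.4 + 36.8 + 16.2 + 26.2 + 37.3 + 28.9 + 23.1 + 41.8) / 12 = 348.3000 / 12 = 29.0250
UCL_R = D₄·R̄ = 1.924 × 29.0250 = 55.8441

55.84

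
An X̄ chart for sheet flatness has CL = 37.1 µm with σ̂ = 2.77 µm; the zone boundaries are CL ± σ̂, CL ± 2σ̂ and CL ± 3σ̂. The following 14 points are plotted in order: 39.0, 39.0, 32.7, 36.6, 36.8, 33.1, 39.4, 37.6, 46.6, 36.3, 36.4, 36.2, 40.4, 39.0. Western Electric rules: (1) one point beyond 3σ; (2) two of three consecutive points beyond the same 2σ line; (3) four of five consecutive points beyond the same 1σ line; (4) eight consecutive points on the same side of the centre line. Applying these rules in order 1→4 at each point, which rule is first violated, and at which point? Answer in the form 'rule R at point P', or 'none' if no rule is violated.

Zone of each point (C = within 1σ̂, B = 1σ̂–2σ̂, A = 2σ̂–3σ̂, * = beyond 3σ̂; sign = side of CL): 1:+C, 2:+C, 3:-B, 4:-C, 5:-C, 6:-B, 7:+C, 8:+C, 9:+*, 10:-C, 11:-C, 12:-C, 13:+B, 14:+C
Rule 1 (one point beyond the 3σ limits) is satisfied at point 9.

rule 1 at point 9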